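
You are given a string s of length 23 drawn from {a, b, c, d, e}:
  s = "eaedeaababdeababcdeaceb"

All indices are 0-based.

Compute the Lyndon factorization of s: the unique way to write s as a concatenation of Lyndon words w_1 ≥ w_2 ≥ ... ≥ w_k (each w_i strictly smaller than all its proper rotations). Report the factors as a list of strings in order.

emit factor 1: 'e' (i=0, period=1)
emit factor 2: 'aede' (i=1, period=4)
emit factor 3: 'aababdeababcdeaceb' (i=5, period=18)

["e", "aede", "aababdeababcdeaceb"]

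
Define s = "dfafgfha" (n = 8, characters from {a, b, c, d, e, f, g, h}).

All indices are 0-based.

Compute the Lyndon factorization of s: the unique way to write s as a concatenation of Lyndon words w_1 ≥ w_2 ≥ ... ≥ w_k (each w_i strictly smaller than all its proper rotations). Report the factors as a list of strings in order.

["df", "afgfh", "a"]

emit factor 1: 'df' (i=0, period=2)
emit factor 2: 'afgfh' (i=2, period=5)
emit factor 3: 'a' (i=7, period=1)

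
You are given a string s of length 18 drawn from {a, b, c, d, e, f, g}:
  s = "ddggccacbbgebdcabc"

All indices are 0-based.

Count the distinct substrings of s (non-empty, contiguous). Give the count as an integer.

158

rank→(start, suffix):
  0 → (15, 'abc')
  1 → (6, 'acbbgebdcabc')
  2 → (8, 'bbgebdcabc')
  3 → (16, 'bc')
  4 → (12, 'bdcabc')
  5 → (9, 'bgebdcabc')
  6 → (17, 'c')
  7 → (14, 'cabc')
  8 → (5, 'cacbbgebdcabc')
  9 → (7, 'cbbgebdcabc')
  10 → (4, 'ccacbbgebdcabc')
  11 → (13, 'dcabc')
  12 → (0, 'ddggccacbbgebdcabc')
  13 → (1, 'dggccacbbgebdcabc')
  14 → (11, 'ebdcabc')
  15 → (3, 'gccacbbgebdcabc')
  16 → (10, 'gebdcabc')
  17 → (2, 'ggccacbbgebdcabc')

SA = [15, 6, 8, 16, 12, 9, 17, 14, 5, 7, 4, 13, 0, 1, 11, 3, 10, 2]
[i] adj suffixes → lcp
  [1] 15/6 → 1 ('a')
  [2] 6/8 → 0 ('')
  [3] 8/16 → 1 ('b')
  [4] 16/12 → 1 ('b')
  [5] 12/9 → 1 ('b')
  [6] 9/17 → 0 ('')
  [7] 17/14 → 1 ('c')
  [8] 14/5 → 2 ('ca')
  [9] 5/7 → 1 ('c')
  [10] 7/4 → 1 ('c')
  [11] 4/13 → 0 ('')
  [12] 13/0 → 1 ('d')
  [13] 0/1 → 1 ('d')
  [14] 1/11 → 0 ('')
  [15] 11/3 → 0 ('')
  [16] 3/10 → 1 ('g')
  [17] 10/2 → 1 ('g')

n(n+1)/2 = 18·19/2 = 171
Σ LCP = 0 + 1 + 0 + 1 + 1 + 1 + 0 + 1 + 2 + 1 + 1 + 0 + 1 + 1 + 0 + 0 + 1 + 1 = 13
distinct = 171 − 13 = 158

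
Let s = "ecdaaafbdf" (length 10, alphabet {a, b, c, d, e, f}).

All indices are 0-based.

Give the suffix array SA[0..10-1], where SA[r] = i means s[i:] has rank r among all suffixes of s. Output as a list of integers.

[3, 4, 5, 7, 1, 2, 8, 0, 9, 6]

sorted suffixes:
  #0 SA[0]=3  'aaafbdf'
  #1 SA[1]=4  'aafbdf'
  #2 SA[2]=5  'afbdf'
  #3 SA[3]=7  'bdf'
  #4 SA[4]=1  'cdaaafbdf'
  #5 SA[5]=2  'daaafbdf'
  #6 SA[6]=8  'df'
  #7 SA[7]=0  'ecdaaafbdf'
  #8 SA[8]=9  'f'
  #9 SA[9]=6  'fbdf'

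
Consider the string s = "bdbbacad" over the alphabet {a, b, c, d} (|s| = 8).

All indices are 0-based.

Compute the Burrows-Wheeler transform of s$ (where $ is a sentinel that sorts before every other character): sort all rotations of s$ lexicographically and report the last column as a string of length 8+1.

rank  rotation   last
    0  $bdbbacad  d
    1  acad$bdbb  b
    2  ad$bdbbac  c
    3  bacad$bdb  b
    4  bbacad$bd  d
    5  bdbbacad$  $
    6  cad$bdbba  a
    7  d$bdbbaca  a
    8  dbbacad$b  b

dbcbd$aab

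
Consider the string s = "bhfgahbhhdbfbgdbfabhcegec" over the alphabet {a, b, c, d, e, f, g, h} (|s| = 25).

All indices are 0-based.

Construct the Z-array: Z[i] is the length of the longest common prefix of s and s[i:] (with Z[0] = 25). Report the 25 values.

Z[0]=25
i=1: fresh scan; Z[1]=0
i=2: fresh scan; Z[2]=0
i=3: fresh scan; Z[3]=0
i=4: fresh scan; Z[4]=0
i=5: fresh scan; Z[5]=0
i=6: fresh scan; Z[6]=2 scan→box=[6,8)
i=7: min(r-i=1, Z[1]=0)=0; Z[7]=0
i=8: fresh scan; Z[8]=0
i=9: fresh scan; Z[9]=0
i=10: fresh scan; Z[10]=1 scan→box=[10,11)
i=11: fresh scan; Z[11]=0
i=12: fresh scan; Z[12]=1 scan→box=[12,13)
i=13: fresh scan; Z[13]=0
i=14: fresh scan; Z[14]=0
i=15: fresh scan; Z[15]=1 scan→box=[15,16)
i=16: fresh scan; Z[16]=0
i=17: fresh scan; Z[17]=0
i=18: fresh scan; Z[18]=2 scan→box=[18,20)
i=19: min(r-i=1, Z[1]=0)=0; Z[19]=0
i=20: fresh scan; Z[20]=0
i=21: fresh scan; Z[21]=0
i=22: fresh scan; Z[22]=0
i=23: fresh scan; Z[23]=0
i=24: fresh scan; Z[24]=0

[25, 0, 0, 0, 0, 0, 2, 0, 0, 0, 1, 0, 1, 0, 0, 1, 0, 0, 2, 0, 0, 0, 0, 0, 0]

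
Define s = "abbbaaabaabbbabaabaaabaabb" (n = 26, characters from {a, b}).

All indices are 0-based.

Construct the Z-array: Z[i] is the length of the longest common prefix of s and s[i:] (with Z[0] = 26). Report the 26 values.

Z[0]=26
i=1: i≥r, start 0; Z[1]=0
i=2: i≥r, start 0; Z[2]=0
i=3: i≥r, start 0; Z[3]=0
i=4: i≥r, start 0; Z[4]=1 grow→box=[4,5)
i=5: i≥r, start 0; Z[5]=1 grow→box=[5,6)
i=6: i≥r, start 0; Z[6]=2 grow→box=[6,8)
i=7: min(r-i=1, Z[1]=0)=0; Z[7]=0
i=8: i≥r, start 0; Z[8]=1 grow→box=[8,9)
i=9: i≥r, start 0; Z[9]=5 grow→box=[9,14)
i=10: min(r-i=4, Z[1]=0)=0; Z[10]=0
i=11: min(r-i=3, Z[2]=0)=0; Z[11]=0
i=12: min(r-i=2, Z[3]=0)=0; Z[12]=0
i=13: min(r-i=1, Z[4]=1)=1; Z[13]=2 grow→box=[13,15)
i=14: min(r-i=1, Z[1]=0)=0; Z[14]=0
i=15: i≥r, start 0; Z[15]=1 grow→box=[15,16)
i=16: i≥r, start 0; Z[16]=2 grow→box=[16,18)
i=17: min(r-i=1, Z[1]=0)=0; Z[17]=0
i=18: i≥r, start 0; Z[18]=1 grow→box=[18,19)
i=19: i≥r, start 0; Z[19]=1 grow→box=[19,20)
i=20: i≥r, start 0; Z[20]=2 grow→box=[20,22)
i=21: min(r-i=1, Z[1]=0)=0; Z[21]=0
i=22: i≥r, start 0; Z[22]=1 grow→box=[22,23)
i=23: i≥r, start 0; Z[23]=3 grow→box=[23,26)
i=24: min(r-i=2, Z[1]=0)=0; Z[24]=0
i=25: min(r-i=1, Z[2]=0)=0; Z[25]=0

[26, 0, 0, 0, 1, 1, 2, 0, 1, 5, 0, 0, 0, 2, 0, 1, 2, 0, 1, 1, 2, 0, 1, 3, 0, 0]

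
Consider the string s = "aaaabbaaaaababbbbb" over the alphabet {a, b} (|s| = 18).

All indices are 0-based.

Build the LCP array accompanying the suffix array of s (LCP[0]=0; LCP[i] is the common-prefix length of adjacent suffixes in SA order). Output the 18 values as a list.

sorted suffixes:
  #0 SA[0]=6  'aaaaababbbbb'
  #1 SA[1]=7  'aaaababbbbb'
  #2 SA[2]=0  'aaaabbaaaaababbbbb'
  #3 SA[3]=8  'aaababbbbb'
  #4 SA[4]=1  'aaabbaaaaababbbbb'
  #5 SA[5]=9  'aababbbbb'
  #6 SA[6]=2  'aabbaaaaababbbbb'
  #7 SA[7]=10  'ababbbbb'
  #8 SA[8]=3  'abbaaaaababbbbb'
  #9 SA[9]=12  'abbbbb'
  #10 SA[10]=17  'b'
  #11 SA[11]=5  'baaaaababbbbb'
  #12 SA[12]=11  'babbbbb'
  #13 SA[13]=16  'bb'
  #14 SA[14]=4  'bbaaaaababbbbb'
  #15 SA[15]=15  'bbb'
  #16 SA[16]=14  'bbbb'
  #17 SA[17]=13  'bbbbb'

SA = [6, 7, 0, 8, 1, 9, 2, 10, 3, 12, 17, 5, 11, 16, 4, 15, 14, 13]
rank  pair      lcp
   1  s[6:],s[7:]  4  'aaaa'
   2  s[7:],s[0:]  5  'aaaab'
   3  s[0:],s[8:]  3  'aaa'
   4  s[8:],s[1:]  4  'aaab'
   5  s[1:],s[9:]  2  'aa'
   6  s[9:],s[2:]  3  'aab'
   7  s[2:],s[10:]  1  'a'
   8  s[10:],s[3:]  2  'ab'
   9  s[3:],s[12:]  3  'abb'
  10  s[12:],s[17:]  0  ''
  11  s[17:],s[5:]  1  'b'
  12  s[5:],s[11:]  2  'ba'
  13  s[11:],s[16:]  1  'b'
  14  s[16:],s[4:]  2  'bb'
  15  s[4:],s[15:]  2  'bb'
  16  s[15:],s[14:]  3  'bbb'
  17  s[14:],s[13:]  4  'bbbb'

[0, 4, 5, 3, 4, 2, 3, 1, 2, 3, 0, 1, 2, 1, 2, 2, 3, 4]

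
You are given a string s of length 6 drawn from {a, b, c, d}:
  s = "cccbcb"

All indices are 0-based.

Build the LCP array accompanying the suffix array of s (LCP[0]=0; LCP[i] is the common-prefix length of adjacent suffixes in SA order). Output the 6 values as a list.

rank | idx | suffix
   0 |   5 | b
   1 |   3 | bcb
   2 |   4 | cb
   3 |   2 | cbcb
   4 |   1 | ccbcb
   5 |   0 | cccbcb

SA = [5, 3, 4, 2, 1, 0]
rank  pair      lcp
   1  s[5:],s[3:]  1  'b'
   2  s[3:],s[4:]  0  ''
   3  s[4:],s[2:]  2  'cb'
   4  s[2:],s[1:]  1  'c'
   5  s[1:],s[0:]  2  'cc'

[0, 1, 0, 2, 1, 2]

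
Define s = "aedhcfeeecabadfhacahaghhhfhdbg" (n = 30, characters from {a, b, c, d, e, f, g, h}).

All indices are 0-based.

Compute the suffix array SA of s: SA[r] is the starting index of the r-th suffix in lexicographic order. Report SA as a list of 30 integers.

[10, 16, 12, 0, 20, 18, 11, 28, 9, 17, 4, 27, 13, 2, 8, 1, 7, 6, 5, 14, 25, 29, 21, 15, 19, 3, 26, 24, 23, 22]

rank | idx | suffix
   0 |  10 | abadfhacahaghhhfhdbg
   1 |  16 | acahaghhhfhdbg
   2 |  12 | adfhacahaghhhfhdbg
   3 |   0 | aedhcfeeecabadfhacahaghhhfhdbg
   4 |  20 | aghhhfhdbg
   5 |  18 | ahaghhhfhdbg
   6 |  11 | badfhacahaghhhfhdbg
   7 |  28 | bg
   8 |   9 | cabadfhacahaghhhfhdbg
   9 |  17 | cahaghhhfhdbg
  10 |   4 | cfeeecabadfhacahaghhhfhdbg
  11 |  27 | dbg
  12 |  13 | dfhacahaghhhfhdbg
  13 |   2 | dhcfeeecabadfhacahaghhhfhdbg
  14 |   8 | ecabadfhacahaghhhfhdbg
  15 |   1 | edhcfeeecabadfhacahaghhhfhdbg
  16 |   7 | eecabadfhacahaghhhfhdbg
  17 |   6 | eeecabadfhacahaghhhfhdbg
  18 |   5 | feeecabadfhacahaghhhfhdbg
  19 |  14 | fhacahaghhhfhdbg
  20 |  25 | fhdbg
  21 |  29 | g
  22 |  21 | ghhhfhdbg
  23 |  15 | hacahaghhhfhdbg
  24 |  19 | haghhhfhdbg
  25 |   3 | hcfeeecabadfhacahaghhhfhdbg
  26 |  26 | hdbg
  27 |  24 | hfhdbg
  28 |  23 | hhfhdbg
  29 |  22 | hhhfhdbg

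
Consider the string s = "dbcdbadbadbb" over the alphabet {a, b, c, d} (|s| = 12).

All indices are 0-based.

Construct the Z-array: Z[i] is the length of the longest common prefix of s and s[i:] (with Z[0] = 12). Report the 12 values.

Z[0]=12
i=1: outside box; Z[1]=0
i=2: outside box; Z[2]=0
i=3: outside box; Z[3]=2 extend→box=[3,5)
i=4: min(r-i=1, Z[1]=0)=0; Z[4]=0
i=5: outside box; Z[5]=0
i=6: outside box; Z[6]=2 extend→box=[6,8)
i=7: min(r-i=1, Z[1]=0)=0; Z[7]=0
i=8: outside box; Z[8]=0
i=9: outside box; Z[9]=2 extend→box=[9,11)
i=10: min(r-i=1, Z[1]=0)=0; Z[10]=0
i=11: outside box; Z[11]=0

[12, 0, 0, 2, 0, 0, 2, 0, 0, 2, 0, 0]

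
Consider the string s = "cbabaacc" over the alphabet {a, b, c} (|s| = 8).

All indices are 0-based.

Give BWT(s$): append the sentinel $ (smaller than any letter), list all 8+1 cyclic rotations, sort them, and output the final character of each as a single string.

rank  rotation   last
    0  $cbabaacc  c
    1  aacc$cbab  b
    2  abaacc$cb  b
    3  acc$cbaba  a
    4  baacc$cba  a
    5  babaacc$c  c
    6  c$cbabaac  c
    7  cbabaacc$  $
    8  cc$cbabaa  a

cbbaacc$a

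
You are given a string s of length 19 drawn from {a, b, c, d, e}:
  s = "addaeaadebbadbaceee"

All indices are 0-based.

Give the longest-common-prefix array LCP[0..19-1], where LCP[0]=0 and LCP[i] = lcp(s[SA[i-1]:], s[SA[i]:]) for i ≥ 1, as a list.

rank→(start, suffix):
  0 → (5, 'aadebbadbaceee')
  1 → (14, 'aceee')
  2 → (11, 'adbaceee')
  3 → (0, 'addaeaadebbadbaceee')
  4 → (6, 'adebbadbaceee')
  5 → (3, 'aeaadebbadbaceee')
  6 → (13, 'baceee')
  7 → (10, 'badbaceee')
  8 → (9, 'bbadbaceee')
  9 → (15, 'ceee')
  10 → (2, 'daeaadebbadbaceee')
  11 → (12, 'dbaceee')
  12 → (1, 'ddaeaadebbadbaceee')
  13 → (7, 'debbadbaceee')
  14 → (18, 'e')
  15 → (4, 'eaadebbadbaceee')
  16 → (8, 'ebbadbaceee')
  17 → (17, 'ee')
  18 → (16, 'eee')

SA = [5, 14, 11, 0, 6, 3, 13, 10, 9, 15, 2, 12, 1, 7, 18, 4, 8, 17, 16]
i: (SA[i-1],SA[i]) lcp shared
  1: (5,14) 1 'a'
  2: (14,11) 1 'a'
  3: (11,0) 2 'ad'
  4: (0,6) 2 'ad'
  5: (6,3) 1 'a'
  6: (3,13) 0 ''
  7: (13,10) 2 'ba'
  8: (10,9) 1 'b'
  9: (9,15) 0 ''
  10: (15,2) 0 ''
  11: (2,12) 1 'd'
  12: (12,1) 1 'd'
  13: (1,7) 1 'd'
  14: (7,18) 0 ''
  15: (18,4) 1 'e'
  16: (4,8) 1 'e'
  17: (8,17) 1 'e'
  18: (17,16) 2 'ee'

[0, 1, 1, 2, 2, 1, 0, 2, 1, 0, 0, 1, 1, 1, 0, 1, 1, 1, 2]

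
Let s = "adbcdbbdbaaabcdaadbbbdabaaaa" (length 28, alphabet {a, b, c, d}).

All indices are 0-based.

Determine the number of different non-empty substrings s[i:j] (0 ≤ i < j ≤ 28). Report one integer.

rank | idx | suffix
   0 |  27 | a
   1 |  26 | aa
   2 |  25 | aaa
   3 |  24 | aaaa
   4 |   9 | aaabcdaadbbbdabaaaa
   5 |  10 | aabcdaadbbbdabaaaa
   6 |  15 | aadbbbdabaaaa
   7 |  22 | abaaaa
   8 |  11 | abcdaadbbbdabaaaa
   9 |  16 | adbbbdabaaaa
  10 |   0 | adbcdbbdbaaabcdaadbbbdabaaaa
  11 |  23 | baaaa
  12 |   8 | baaabcdaadbbbdabaaaa
  13 |  18 | bbbdabaaaa
  14 |  19 | bbdabaaaa
  15 |   5 | bbdbaaabcdaadbbbdabaaaa
  16 |  12 | bcdaadbbbdabaaaa
  17 |   2 | bcdbbdbaaabcdaadbbbdabaaaa
  18 |  20 | bdabaaaa
  19 |   6 | bdbaaabcdaadbbbdabaaaa
  20 |  13 | cdaadbbbdabaaaa
  21 |   3 | cdbbdbaaabcdaadbbbdabaaaa
  22 |  14 | daadbbbdabaaaa
  23 |  21 | dabaaaa
  24 |   7 | dbaaabcdaadbbbdabaaaa
  25 |  17 | dbbbdabaaaa
  26 |   4 | dbbdbaaabcdaadbbbdabaaaa
  27 |   1 | dbcdbbdbaaabcdaadbbbdabaaaa

SA = [27, 26, 25, 24, 9, 10, 15, 22, 11, 16, 0, 23, 8, 18, 19, 5, 12, 2, 20, 6, 13, 3, 14, 21, 7, 17, 4, 1]
rank  pair      lcp
   1  s[27:],s[26:]  1  'a'
   2  s[26:],s[25:]  2  'aa'
   3  s[25:],s[24:]  3  'aaa'
   4  s[24:],s[9:]  3  'aaa'
   5  s[9:],s[10:]  2  'aa'
   6  s[10:],s[15:]  2  'aa'
   7  s[15:],s[22:]  1  'a'
   8  s[22:],s[11:]  2  'ab'
   9  s[11:],s[16:]  1  'a'
  10  s[16:],s[0:]  3  'adb'
  11  s[0:],s[23:]  0  ''
  12  s[23:],s[8:]  4  'baaa'
  13  s[8:],s[18:]  1  'b'
  14  s[18:],s[19:]  2  'bb'
  15  s[19:],s[5:]  3  'bbd'
  16  s[5:],s[12:]  1  'b'
  17  s[12:],s[2:]  3  'bcd'
  18  s[2:],s[20:]  1  'b'
  19  s[20:],s[6:]  2  'bd'
  20  s[6:],s[13:]  0  ''
  21  s[13:],s[3:]  2  'cd'
  22  s[3:],s[14:]  0  ''
  23  s[14:],s[21:]  2  'da'
  24  s[21:],s[7:]  1  'd'
  25  s[7:],s[17:]  2  'db'
  26  s[17:],s[4:]  3  'dbb'
  27  s[4:],s[1:]  2  'db'

n(n+1)/2 = 28·29/2 = 406
Σ LCP = 0 + 1 + 2 + 3 + 3 + 2 + 2 + 1 + 2 + 1 + 3 + 0 + 4 + 1 + 2 + 3 + 1 + 3 + 1 + 2 + 0 + 2 + 0 + 2 + 1 + 2 + 3 + 2 = 49
distinct = 406 − 49 = 357

357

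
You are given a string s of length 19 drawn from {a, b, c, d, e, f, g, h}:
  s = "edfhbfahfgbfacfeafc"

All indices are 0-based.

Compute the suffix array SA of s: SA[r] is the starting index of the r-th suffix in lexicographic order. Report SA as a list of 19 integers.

[12, 16, 6, 10, 4, 18, 13, 1, 15, 0, 11, 5, 17, 14, 8, 2, 9, 3, 7]

rank | idx | suffix
   0 |  12 | acfeafc
   1 |  16 | afc
   2 |   6 | ahfgbfacfeafc
   3 |  10 | bfacfeafc
   4 |   4 | bfahfgbfacfeafc
   5 |  18 | c
   6 |  13 | cfeafc
   7 |   1 | dfhbfahfgbfacfeafc
   8 |  15 | eafc
   9 |   0 | edfhbfahfgbfacfeafc
  10 |  11 | facfeafc
  11 |   5 | fahfgbfacfeafc
  12 |  17 | fc
  13 |  14 | feafc
  14 |   8 | fgbfacfeafc
  15 |   2 | fhbfahfgbfacfeafc
  16 |   9 | gbfacfeafc
  17 |   3 | hbfahfgbfacfeafc
  18 |   7 | hfgbfacfeafc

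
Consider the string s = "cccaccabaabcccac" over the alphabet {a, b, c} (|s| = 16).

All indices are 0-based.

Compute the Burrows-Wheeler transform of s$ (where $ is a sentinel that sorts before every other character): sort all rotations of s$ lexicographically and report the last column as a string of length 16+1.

rank  rotation           last
    0  $cccaccabaabcccac  c
    1  aabcccac$cccaccab  b
    2  abaabcccac$cccacc  c
    3  abcccac$cccaccaba  a
    4  ac$cccaccabaabccc  c
    5  accabaabcccac$ccc  c
    6  baabcccac$cccacca  a
    7  bcccac$cccaccabaa  a
    8  c$cccaccabaabccca  a
    9  cabaabcccac$cccac  c
   10  cac$cccaccabaabcc  c
   11  caccabaabcccac$cc  c
   12  ccabaabcccac$ccca  a
   13  ccac$cccaccabaabc  c
   14  ccaccabaabcccac$c  c
   15  cccac$cccaccabaab  b
   16  cccaccabaabcccac$  $

cbcaccaaacccaccb$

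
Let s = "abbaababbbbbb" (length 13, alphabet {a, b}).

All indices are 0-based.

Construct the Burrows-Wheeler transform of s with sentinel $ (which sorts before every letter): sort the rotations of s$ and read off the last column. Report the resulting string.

bba$bbbababbba

rank  rotation        last
    0  $abbaababbbbbb  b
    1  aababbbbbb$abb  b
    2  ababbbbbb$abba  a
    3  abbaababbbbbb$  $
    4  abbbbbb$abbaab  b
    5  b$abbaababbbbb  b
    6  baababbbbbb$ab  b
    7  babbbbbb$abbaa  a
    8  bb$abbaababbbb  b
    9  bbaababbbbbb$a  a
   10  bbb$abbaababbb  b
   11  bbbb$abbaababb  b
   12  bbbbb$abbaabab  b
   13  bbbbbb$abbaaba  a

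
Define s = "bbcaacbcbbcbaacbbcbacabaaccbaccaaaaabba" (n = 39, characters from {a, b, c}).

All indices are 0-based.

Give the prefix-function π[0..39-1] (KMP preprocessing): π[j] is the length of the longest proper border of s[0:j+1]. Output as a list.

[0, 1, 0, 0, 0, 0, 1, 0, 1, 2, 3, 1, 0, 0, 0, 1, 2, 3, 1, 0, 0, 0, 1, 0, 0, 0, 0, 1, 0, 0, 0, 0, 0, 0, 0, 0, 1, 2, 0]

π[0] = 0
j=1 s[j]='b': π[1]=1 (border 'b')
j=2 s[j]='c': k: 1→0; π[2]=0 (border '')
j=3 s[j]='a': π[3]=0 (border '')
j=4 s[j]='a': π[4]=0 (border '')
j=5 s[j]='c': π[5]=0 (border '')
j=6 s[j]='b': π[6]=1 (border 'b')
j=7 s[j]='c': k: 1→0; π[7]=0 (border '')
j=8 s[j]='b': π[8]=1 (border 'b')
j=9 s[j]='b': π[9]=2 (border 'bb')
j=10 s[j]='c': π[10]=3 (border 'bbc')
j=11 s[j]='b': k: 3→0; π[11]=1 (border 'b')
j=12 s[j]='a': k: 1→0; π[12]=0 (border '')
j=13 s[j]='a': π[13]=0 (border '')
j=14 s[j]='c': π[14]=0 (border '')
j=15 s[j]='b': π[15]=1 (border 'b')
j=16 s[j]='b': π[16]=2 (border 'bb')
j=17 s[j]='c': π[17]=3 (border 'bbc')
j=18 s[j]='b': k: 3→0; π[18]=1 (border 'b')
j=19 s[j]='a': k: 1→0; π[19]=0 (border '')
j=20 s[j]='c': π[20]=0 (border '')
j=21 s[j]='a': π[21]=0 (border '')
j=22 s[j]='b': π[22]=1 (border 'b')
j=23 s[j]='a': k: 1→0; π[23]=0 (border '')
j=24 s[j]='a': π[24]=0 (border '')
j=25 s[j]='c': π[25]=0 (border '')
j=26 s[j]='c': π[26]=0 (border '')
j=27 s[j]='b': π[27]=1 (border 'b')
j=28 s[j]='a': k: 1→0; π[28]=0 (border '')
j=29 s[j]='c': π[29]=0 (border '')
j=30 s[j]='c': π[30]=0 (border '')
j=31 s[j]='a': π[31]=0 (border '')
j=32 s[j]='a': π[32]=0 (border '')
j=33 s[j]='a': π[33]=0 (border '')
j=34 s[j]='a': π[34]=0 (border '')
j=35 s[j]='a': π[35]=0 (border '')
j=36 s[j]='b': π[36]=1 (border 'b')
j=37 s[j]='b': π[37]=2 (border 'bb')
j=38 s[j]='a': k: 2→1→0; π[38]=0 (border '')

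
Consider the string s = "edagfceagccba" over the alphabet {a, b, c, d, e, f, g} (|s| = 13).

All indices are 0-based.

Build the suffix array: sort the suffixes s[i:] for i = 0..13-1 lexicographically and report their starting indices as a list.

[12, 7, 2, 11, 10, 9, 5, 1, 6, 0, 4, 8, 3]

sorted suffixes:
  #0 SA[0]=12  'a'
  #1 SA[1]=7  'agccba'
  #2 SA[2]=2  'agfceagccba'
  #3 SA[3]=11  'ba'
  #4 SA[4]=10  'cba'
  #5 SA[5]=9  'ccba'
  #6 SA[6]=5  'ceagccba'
  #7 SA[7]=1  'dagfceagccba'
  #8 SA[8]=6  'eagccba'
  #9 SA[9]=0  'edagfceagccba'
  #10 SA[10]=4  'fceagccba'
  #11 SA[11]=8  'gccba'
  #12 SA[12]=3  'gfceagccba'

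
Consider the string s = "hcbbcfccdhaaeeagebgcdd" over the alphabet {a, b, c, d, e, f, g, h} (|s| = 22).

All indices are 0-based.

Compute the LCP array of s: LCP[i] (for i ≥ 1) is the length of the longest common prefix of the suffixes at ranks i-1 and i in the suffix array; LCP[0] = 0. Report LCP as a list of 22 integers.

sorted suffixes:
  #0 SA[0]=10  'aaeeagebgcdd'
  #1 SA[1]=11  'aeeagebgcdd'
  #2 SA[2]=14  'agebgcdd'
  #3 SA[3]=2  'bbcfccdhaaeeagebgcdd'
  #4 SA[4]=3  'bcfccdhaaeeagebgcdd'
  #5 SA[5]=17  'bgcdd'
  #6 SA[6]=1  'cbbcfccdhaaeeagebgcdd'
  #7 SA[7]=6  'ccdhaaeeagebgcdd'
  #8 SA[8]=19  'cdd'
  #9 SA[9]=7  'cdhaaeeagebgcdd'
  #10 SA[10]=4  'cfccdhaaeeagebgcdd'
  #11 SA[11]=21  'd'
  #12 SA[12]=20  'dd'
  #13 SA[13]=8  'dhaaeeagebgcdd'
  #14 SA[14]=13  'eagebgcdd'
  #15 SA[15]=16  'ebgcdd'
  #16 SA[16]=12  'eeagebgcdd'
  #17 SA[17]=5  'fccdhaaeeagebgcdd'
  #18 SA[18]=18  'gcdd'
  #19 SA[19]=15  'gebgcdd'
  #20 SA[20]=9  'haaeeagebgcdd'
  #21 SA[21]=0  'hcbbcfccdhaaeeagebgcdd'

SA = [10, 11, 14, 2, 3, 17, 1, 6, 19, 7, 4, 21, 20, 8, 13, 16, 12, 5, 18, 15, 9, 0]
rank  pair      lcp
   1  s[10:],s[11:]  1  'a'
   2  s[11:],s[14:]  1  'a'
   3  s[14:],s[2:]  0  ''
   4  s[2:],s[3:]  1  'b'
   5  s[3:],s[17:]  1  'b'
   6  s[17:],s[1:]  0  ''
   7  s[1:],s[6:]  1  'c'
   8  s[6:],s[19:]  1  'c'
   9  s[19:],s[7:]  2  'cd'
  10  s[7:],s[4:]  1  'c'
  11  s[4:],s[21:]  0  ''
  12  s[21:],s[20:]  1  'd'
  13  s[20:],s[8:]  1  'd'
  14  s[8:],s[13:]  0  ''
  15  s[13:],s[16:]  1  'e'
  16  s[16:],s[12:]  1  'e'
  17  s[12:],s[5:]  0  ''
  18  s[5:],s[18:]  0  ''
  19  s[18:],s[15:]  1  'g'
  20  s[15:],s[9:]  0  ''
  21  s[9:],s[0:]  1  'h'

[0, 1, 1, 0, 1, 1, 0, 1, 1, 2, 1, 0, 1, 1, 0, 1, 1, 0, 0, 1, 0, 1]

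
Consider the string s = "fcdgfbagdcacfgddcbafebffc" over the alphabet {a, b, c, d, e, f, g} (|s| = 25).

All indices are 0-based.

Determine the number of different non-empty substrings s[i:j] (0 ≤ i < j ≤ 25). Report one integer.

rank | idx | suffix
   0 |  10 | acfgddcbafebffc
   1 |  18 | afebffc
   2 |   6 | agdcacfgddcbafebffc
   3 |  17 | bafebffc
   4 |   5 | bagdcacfgddcbafebffc
   5 |  21 | bffc
   6 |  24 | c
   7 |   9 | cacfgddcbafebffc
   8 |  16 | cbafebffc
   9 |   1 | cdgfbagdcacfgddcbafebffc
  10 |  11 | cfgddcbafebffc
  11 |   8 | dcacfgddcbafebffc
  12 |  15 | dcbafebffc
  13 |  14 | ddcbafebffc
  14 |   2 | dgfbagdcacfgddcbafebffc
  15 |  20 | ebffc
  16 |   4 | fbagdcacfgddcbafebffc
  17 |  23 | fc
  18 |   0 | fcdgfbagdcacfgddcbafebffc
  19 |  19 | febffc
  20 |  22 | ffc
  21 |  12 | fgddcbafebffc
  22 |   7 | gdcacfgddcbafebffc
  23 |  13 | gddcbafebffc
  24 |   3 | gfbagdcacfgddcbafebffc

SA = [10, 18, 6, 17, 5, 21, 24, 9, 16, 1, 11, 8, 15, 14, 2, 20, 4, 23, 0, 19, 22, 12, 7, 13, 3]
i: (SA[i-1],SA[i]) lcp shared
  1: (10,18) 1 'a'
  2: (18,6) 1 'a'
  3: (6,17) 0 ''
  4: (17,5) 2 'ba'
  5: (5,21) 1 'b'
  6: (21,24) 0 ''
  7: (24,9) 1 'c'
  8: (9,16) 1 'c'
  9: (16,1) 1 'c'
  10: (1,11) 1 'c'
  11: (11,8) 0 ''
  12: (8,15) 2 'dc'
  13: (15,14) 1 'd'
  14: (14,2) 1 'd'
  15: (2,20) 0 ''
  16: (20,4) 0 ''
  17: (4,23) 1 'f'
  18: (23,0) 2 'fc'
  19: (0,19) 1 'f'
  20: (19,22) 1 'f'
  21: (22,12) 1 'f'
  22: (12,7) 0 ''
  23: (7,13) 2 'gd'
  24: (13,3) 1 'g'

n(n+1)/2 = 25·26/2 = 325
Σ LCP = 0 + 1 + 1 + 0 + 2 + 1 + 0 + 1 + 1 + 1 + 1 + 0 + 2 + 1 + 1 + 0 + 0 + 1 + 2 + 1 + 1 + 1 + 0 + 2 + 1 = 22
distinct = 325 − 22 = 303

303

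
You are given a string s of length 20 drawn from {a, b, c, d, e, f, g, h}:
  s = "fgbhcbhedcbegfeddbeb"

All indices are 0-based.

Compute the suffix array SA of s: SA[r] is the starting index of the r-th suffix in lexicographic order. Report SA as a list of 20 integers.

[19, 17, 10, 2, 5, 9, 4, 16, 8, 15, 18, 7, 14, 11, 13, 0, 1, 12, 3, 6]

sorted suffixes:
  #0 SA[0]=19  'b'
  #1 SA[1]=17  'beb'
  #2 SA[2]=10  'begfeddbeb'
  #3 SA[3]=2  'bhcbhedcbegfeddbeb'
  #4 SA[4]=5  'bhedcbegfeddbeb'
  #5 SA[5]=9  'cbegfeddbeb'
  #6 SA[6]=4  'cbhedcbegfeddbeb'
  #7 SA[7]=16  'dbeb'
  #8 SA[8]=8  'dcbegfeddbeb'
  #9 SA[9]=15  'ddbeb'
  #10 SA[10]=18  'eb'
  #11 SA[11]=7  'edcbegfeddbeb'
  #12 SA[12]=14  'eddbeb'
  #13 SA[13]=11  'egfeddbeb'
  #14 SA[14]=13  'feddbeb'
  #15 SA[15]=0  'fgbhcbhedcbegfeddbeb'
  #16 SA[16]=1  'gbhcbhedcbegfeddbeb'
  #17 SA[17]=12  'gfeddbeb'
  #18 SA[18]=3  'hcbhedcbegfeddbeb'
  #19 SA[19]=6  'hedcbegfeddbeb'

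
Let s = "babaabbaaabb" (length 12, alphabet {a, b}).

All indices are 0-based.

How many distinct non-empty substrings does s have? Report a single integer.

57

sorted suffixes:
  #0 SA[0]=7  'aaabb'
  #1 SA[1]=8  'aabb'
  #2 SA[2]=3  'aabbaaabb'
  #3 SA[3]=1  'abaabbaaabb'
  #4 SA[4]=9  'abb'
  #5 SA[5]=4  'abbaaabb'
  #6 SA[6]=11  'b'
  #7 SA[7]=6  'baaabb'
  #8 SA[8]=2  'baabbaaabb'
  #9 SA[9]=0  'babaabbaaabb'
  #10 SA[10]=10  'bb'
  #11 SA[11]=5  'bbaaabb'

SA = [7, 8, 3, 1, 9, 4, 11, 6, 2, 0, 10, 5]
rank  pair      lcp
   1  s[7:],s[8:]  2  'aa'
   2  s[8:],s[3:]  4  'aabb'
   3  s[3:],s[1:]  1  'a'
   4  s[1:],s[9:]  2  'ab'
   5  s[9:],s[4:]  3  'abb'
   6  s[4:],s[11:]  0  ''
   7  s[11:],s[6:]  1  'b'
   8  s[6:],s[2:]  3  'baa'
   9  s[2:],s[0:]  2  'ba'
  10  s[0:],s[10:]  1  'b'
  11  s[10:],s[5:]  2  'bb'

n(n+1)/2 = 12·13/2 = 78
Σ LCP = 0 + 2 + 4 + 1 + 2 + 3 + 0 + 1 + 3 + 2 + 1 + 2 = 21
distinct = 78 − 21 = 57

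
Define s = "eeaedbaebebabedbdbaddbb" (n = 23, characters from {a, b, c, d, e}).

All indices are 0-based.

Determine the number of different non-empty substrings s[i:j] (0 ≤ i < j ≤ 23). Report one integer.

rank | idx | suffix
   0 |  11 | abedbdbaddbb
   1 |  18 | addbb
   2 |   6 | aebebabedbdbaddbb
   3 |   2 | aedbaebebabedbdbaddbb
   4 |  22 | b
   5 |  10 | babedbdbaddbb
   6 |  17 | baddbb
   7 |   5 | baebebabedbdbaddbb
   8 |  21 | bb
   9 |  15 | bdbaddbb
  10 |   8 | bebabedbdbaddbb
  11 |  12 | bedbdbaddbb
  12 |  16 | dbaddbb
  13 |   4 | dbaebebabedbdbaddbb
  14 |  20 | dbb
  15 |  14 | dbdbaddbb
  16 |  19 | ddbb
  17 |   1 | eaedbaebebabedbdbaddbb
  18 |   9 | ebabedbdbaddbb
  19 |   7 | ebebabedbdbaddbb
  20 |   3 | edbaebebabedbdbaddbb
  21 |  13 | edbdbaddbb
  22 |   0 | eeaedbaebebabedbdbaddbb

SA = [11, 18, 6, 2, 22, 10, 17, 5, 21, 15, 8, 12, 16, 4, 20, 14, 19, 1, 9, 7, 3, 13, 0]
rank  pair      lcp
   1  s[11:],s[18:]  1  'a'
   2  s[18:],s[6:]  1  'a'
   3  s[6:],s[2:]  2  'ae'
   4  s[2:],s[22:]  0  ''
   5  s[22:],s[10:]  1  'b'
   6  s[10:],s[17:]  2  'ba'
   7  s[17:],s[5:]  2  'ba'
   8  s[5:],s[21:]  1  'b'
   9  s[21:],s[15:]  1  'b'
  10  s[15:],s[8:]  1  'b'
  11  s[8:],s[12:]  2  'be'
  12  s[12:],s[16:]  0  ''
  13  s[16:],s[4:]  3  'dba'
  14  s[4:],s[20:]  2  'db'
  15  s[20:],s[14:]  2  'db'
  16  s[14:],s[19:]  1  'd'
  17  s[19:],s[1:]  0  ''
  18  s[1:],s[9:]  1  'e'
  19  s[9:],s[7:]  2  'eb'
  20  s[7:],s[3:]  1  'e'
  21  s[3:],s[13:]  3  'edb'
  22  s[13:],s[0:]  1  'e'

n(n+1)/2 = 23·24/2 = 276
Σ LCP = 0 + 1 + 1 + 2 + 0 + 1 + 2 + 2 + 1 + 1 + 1 + 2 + 0 + 3 + 2 + 2 + 1 + 0 + 1 + 2 + 1 + 3 + 1 = 30
distinct = 276 − 30 = 246

246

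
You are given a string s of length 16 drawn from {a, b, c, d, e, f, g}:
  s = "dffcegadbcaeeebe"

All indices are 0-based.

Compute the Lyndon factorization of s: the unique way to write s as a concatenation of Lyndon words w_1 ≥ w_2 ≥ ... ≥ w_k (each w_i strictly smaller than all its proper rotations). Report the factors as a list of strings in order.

emit factor 1: 'dff' (i=0, period=3)
emit factor 2: 'ceg' (i=3, period=3)
emit factor 3: 'adbcaeeebe' (i=6, period=10)

["dff", "ceg", "adbcaeeebe"]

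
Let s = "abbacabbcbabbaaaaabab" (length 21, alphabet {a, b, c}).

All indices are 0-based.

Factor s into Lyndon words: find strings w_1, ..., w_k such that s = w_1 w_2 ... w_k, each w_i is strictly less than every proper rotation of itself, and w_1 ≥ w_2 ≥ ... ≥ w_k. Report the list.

emit factor 1: 'abbacabbcb' (i=0, period=10)
emit factor 2: 'abb' (i=10, period=3)
emit factor 3: 'aaaaabab' (i=13, period=8)

["abbacabbcb", "abb", "aaaaabab"]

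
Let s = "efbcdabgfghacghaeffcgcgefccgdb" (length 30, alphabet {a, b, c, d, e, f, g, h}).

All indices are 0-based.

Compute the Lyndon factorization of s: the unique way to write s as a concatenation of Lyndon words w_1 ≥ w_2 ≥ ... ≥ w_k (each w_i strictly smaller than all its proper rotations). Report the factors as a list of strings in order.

emit factor 1: 'ef' (i=0, period=2)
emit factor 2: 'bcd' (i=2, period=3)
emit factor 3: 'abgfghacghaeffcgcgefccgdb' (i=5, period=25)

["ef", "bcd", "abgfghacghaeffcgcgefccgdb"]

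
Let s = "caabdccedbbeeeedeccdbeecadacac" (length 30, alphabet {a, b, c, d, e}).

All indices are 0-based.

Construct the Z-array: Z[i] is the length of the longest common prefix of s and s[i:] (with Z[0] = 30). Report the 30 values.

[30, 0, 0, 0, 0, 1, 1, 0, 0, 0, 0, 0, 0, 0, 0, 0, 0, 1, 1, 0, 0, 0, 0, 2, 0, 0, 0, 2, 0, 1]

Z[0]=30
i=1: outside box; Z[1]=0
i=2: outside box; Z[2]=0
i=3: outside box; Z[3]=0
i=4: outside box; Z[4]=0
i=5: outside box; Z[5]=1 grow→box=[5,6)
i=6: outside box; Z[6]=1 grow→box=[6,7)
i=7: outside box; Z[7]=0
i=8: outside box; Z[8]=0
i=9: outside box; Z[9]=0
i=10: outside box; Z[10]=0
i=11: outside box; Z[11]=0
i=12: outside box; Z[12]=0
i=13: outside box; Z[13]=0
i=14: outside box; Z[14]=0
i=15: outside box; Z[15]=0
i=16: outside box; Z[16]=0
i=17: outside box; Z[17]=1 grow→box=[17,18)
i=18: outside box; Z[18]=1 grow→box=[18,19)
i=19: outside box; Z[19]=0
i=20: outside box; Z[20]=0
i=21: outside box; Z[21]=0
i=22: outside box; Z[22]=0
i=23: outside box; Z[23]=2 grow→box=[23,25)
i=24: min(r-i=1, Z[1]=0)=0; Z[24]=0
i=25: outside box; Z[25]=0
i=26: outside box; Z[26]=0
i=27: outside box; Z[27]=2 grow→box=[27,29)
i=28: min(r-i=1, Z[1]=0)=0; Z[28]=0
i=29: outside box; Z[29]=1 grow→box=[29,30)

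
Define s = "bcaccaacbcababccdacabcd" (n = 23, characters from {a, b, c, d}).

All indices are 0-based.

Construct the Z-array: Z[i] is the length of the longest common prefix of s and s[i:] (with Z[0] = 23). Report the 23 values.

[23, 0, 0, 0, 0, 0, 0, 0, 3, 0, 0, 1, 0, 2, 0, 0, 0, 0, 0, 0, 2, 0, 0]

Z[0]=23
i=1: outside box; Z[1]=0
i=2: outside box; Z[2]=0
i=3: outside box; Z[3]=0
i=4: outside box; Z[4]=0
i=5: outside box; Z[5]=0
i=6: outside box; Z[6]=0
i=7: outside box; Z[7]=0
i=8: outside box; Z[8]=3 extend→box=[8,11)
i=9: min(r-i=2, Z[1]=0)=0; Z[9]=0
i=10: min(r-i=1, Z[2]=0)=0; Z[10]=0
i=11: outside box; Z[11]=1 extend→box=[11,12)
i=12: outside box; Z[12]=0
i=13: outside box; Z[13]=2 extend→box=[13,15)
i=14: min(r-i=1, Z[1]=0)=0; Z[14]=0
i=15: outside box; Z[15]=0
i=16: outside box; Z[16]=0
i=17: outside box; Z[17]=0
i=18: outside box; Z[18]=0
i=19: outside box; Z[19]=0
i=20: outside box; Z[20]=2 extend→box=[20,22)
i=21: min(r-i=1, Z[1]=0)=0; Z[21]=0
i=22: outside box; Z[22]=0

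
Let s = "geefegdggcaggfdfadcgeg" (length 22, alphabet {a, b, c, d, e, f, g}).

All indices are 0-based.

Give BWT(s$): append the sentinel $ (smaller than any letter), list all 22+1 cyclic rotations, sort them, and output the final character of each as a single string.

gfcgdafggegfdgeege$cgda

rank  rotation                 last
    0  $geefegdggcaggfdfadcgeg  g
    1  adcgeg$geefegdggcaggfdf  f
    2  aggfdfadcgeg$geefegdggc  c
    3  caggfdfadcgeg$geefegdgg  g
    4  cgeg$geefegdggcaggfdfad  d
    5  dcgeg$geefegdggcaggfdfa  a
    6  dfadcgeg$geefegdggcaggf  f
    7  dggcaggfdfadcgeg$geefeg  g
    8  eefegdggcaggfdfadcgeg$g  g
    9  efegdggcaggfdfadcgeg$ge  e
   10  eg$geefegdggcaggfdfadcg  g
   11  egdggcaggfdfadcgeg$geef  f
   12  fadcgeg$geefegdggcaggfd  d
   13  fdfadcgeg$geefegdggcagg  g
   14  fegdggcaggfdfadcgeg$gee  e
   15  g$geefegdggcaggfdfadcge  e
   16  gcaggfdfadcgeg$geefegdg  g
   17  gdggcaggfdfadcgeg$geefe  e
   18  geefegdggcaggfdfadcgeg$  $
   19  geg$geefegdggcaggfdfadc  c
   20  gfdfadcgeg$geefegdggcag  g
   21  ggcaggfdfadcgeg$geefegd  d
   22  ggfdfadcgeg$geefegdggca  a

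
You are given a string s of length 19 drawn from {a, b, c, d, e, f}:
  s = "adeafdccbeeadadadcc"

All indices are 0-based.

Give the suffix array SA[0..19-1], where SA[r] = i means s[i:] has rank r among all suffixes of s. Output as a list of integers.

[11, 13, 15, 0, 3, 8, 18, 7, 17, 6, 12, 14, 16, 5, 1, 10, 2, 9, 4]

rank | idx | suffix
   0 |  11 | adadadcc
   1 |  13 | adadcc
   2 |  15 | adcc
   3 |   0 | adeafdccbeeadadadcc
   4 |   3 | afdccbeeadadadcc
   5 |   8 | beeadadadcc
   6 |  18 | c
   7 |   7 | cbeeadadadcc
   8 |  17 | cc
   9 |   6 | ccbeeadadadcc
  10 |  12 | dadadcc
  11 |  14 | dadcc
  12 |  16 | dcc
  13 |   5 | dccbeeadadadcc
  14 |   1 | deafdccbeeadadadcc
  15 |  10 | eadadadcc
  16 |   2 | eafdccbeeadadadcc
  17 |   9 | eeadadadcc
  18 |   4 | fdccbeeadadadcc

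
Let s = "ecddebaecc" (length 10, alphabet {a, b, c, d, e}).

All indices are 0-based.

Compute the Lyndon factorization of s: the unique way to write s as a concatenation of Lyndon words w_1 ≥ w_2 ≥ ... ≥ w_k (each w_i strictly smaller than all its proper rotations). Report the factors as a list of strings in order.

emit factor 1: 'e' (i=0, period=1)
emit factor 2: 'cdde' (i=1, period=4)
emit factor 3: 'b' (i=5, period=1)
emit factor 4: 'aecc' (i=6, period=4)

["e", "cdde", "b", "aecc"]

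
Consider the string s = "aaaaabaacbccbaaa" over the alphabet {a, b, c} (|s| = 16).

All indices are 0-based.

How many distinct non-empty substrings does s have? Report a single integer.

110

rank | idx | suffix
   0 |  15 | a
   1 |  14 | aa
   2 |  13 | aaa
   3 |   0 | aaaaabaacbccbaaa
   4 |   1 | aaaabaacbccbaaa
   5 |   2 | aaabaacbccbaaa
   6 |   3 | aabaacbccbaaa
   7 |   6 | aacbccbaaa
   8 |   4 | abaacbccbaaa
   9 |   7 | acbccbaaa
  10 |  12 | baaa
  11 |   5 | baacbccbaaa
  12 |   9 | bccbaaa
  13 |  11 | cbaaa
  14 |   8 | cbccbaaa
  15 |  10 | ccbaaa

SA = [15, 14, 13, 0, 1, 2, 3, 6, 4, 7, 12, 5, 9, 11, 8, 10]
rank  pair      lcp
   1  s[15:],s[14:]  1  'a'
   2  s[14:],s[13:]  2  'aa'
   3  s[13:],s[0:]  3  'aaa'
   4  s[0:],s[1:]  4  'aaaa'
   5  s[1:],s[2:]  3  'aaa'
   6  s[2:],s[3:]  2  'aa'
   7  s[3:],s[6:]  2  'aa'
   8  s[6:],s[4:]  1  'a'
   9  s[4:],s[7:]  1  'a'
  10  s[7:],s[12:]  0  ''
  11  s[12:],s[5:]  3  'baa'
  12  s[5:],s[9:]  1  'b'
  13  s[9:],s[11:]  0  ''
  14  s[11:],s[8:]  2  'cb'
  15  s[8:],s[10:]  1  'c'

n(n+1)/2 = 16·17/2 = 136
Σ LCP = 0 + 1 + 2 + 3 + 4 + 3 + 2 + 2 + 1 + 1 + 0 + 3 + 1 + 0 + 2 + 1 = 26
distinct = 136 − 26 = 110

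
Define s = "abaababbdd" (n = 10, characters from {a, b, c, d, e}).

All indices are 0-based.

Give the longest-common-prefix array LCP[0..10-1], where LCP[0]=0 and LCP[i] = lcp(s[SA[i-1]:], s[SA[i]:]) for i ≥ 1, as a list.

rank→(start, suffix):
  0 → (2, 'aababbdd')
  1 → (0, 'abaababbdd')
  2 → (3, 'ababbdd')
  3 → (5, 'abbdd')
  4 → (1, 'baababbdd')
  5 → (4, 'babbdd')
  6 → (6, 'bbdd')
  7 → (7, 'bdd')
  8 → (9, 'd')
  9 → (8, 'dd')

SA = [2, 0, 3, 5, 1, 4, 6, 7, 9, 8]
[i] adj suffixes → lcp
  [1] 2/0 → 1 ('a')
  [2] 0/3 → 3 ('aba')
  [3] 3/5 → 2 ('ab')
  [4] 5/1 → 0 ('')
  [5] 1/4 → 2 ('ba')
  [6] 4/6 → 1 ('b')
  [7] 6/7 → 1 ('b')
  [8] 7/9 → 0 ('')
  [9] 9/8 → 1 ('d')

[0, 1, 3, 2, 0, 2, 1, 1, 0, 1]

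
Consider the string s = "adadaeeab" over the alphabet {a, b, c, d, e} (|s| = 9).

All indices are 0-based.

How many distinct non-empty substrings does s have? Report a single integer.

rank→(start, suffix):
  0 → (7, 'ab')
  1 → (0, 'adadaeeab')
  2 → (2, 'adaeeab')
  3 → (4, 'aeeab')
  4 → (8, 'b')
  5 → (1, 'dadaeeab')
  6 → (3, 'daeeab')
  7 → (6, 'eab')
  8 → (5, 'eeab')

SA = [7, 0, 2, 4, 8, 1, 3, 6, 5]
i: (SA[i-1],SA[i]) lcp shared
  1: (7,0) 1 'a'
  2: (0,2) 3 'ada'
  3: (2,4) 1 'a'
  4: (4,8) 0 ''
  5: (8,1) 0 ''
  6: (1,3) 2 'da'
  7: (3,6) 0 ''
  8: (6,5) 1 'e'

n(n+1)/2 = 9·10/2 = 45
Σ LCP = 0 + 1 + 3 + 1 + 0 + 0 + 2 + 0 + 1 = 8
distinct = 45 − 8 = 37

37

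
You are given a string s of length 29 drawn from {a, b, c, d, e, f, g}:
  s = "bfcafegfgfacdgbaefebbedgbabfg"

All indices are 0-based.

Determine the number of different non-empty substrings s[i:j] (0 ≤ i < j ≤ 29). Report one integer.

rank | idx | suffix
   0 |  25 | abfg
   1 |  10 | acdgbaefebbedgbabfg
   2 |  15 | aefebbedgbabfg
   3 |   3 | afegfgfacdgbaefebbedgbabfg
   4 |  24 | babfg
   5 |  14 | baefebbedgbabfg
   6 |  19 | bbedgbabfg
   7 |  20 | bedgbabfg
   8 |   0 | bfcafegfgfacdgbaefebbedgbabfg
   9 |  26 | bfg
  10 |   2 | cafegfgfacdgbaefebbedgbabfg
  11 |  11 | cdgbaefebbedgbabfg
  12 |  22 | dgbabfg
  13 |  12 | dgbaefebbedgbabfg
  14 |  18 | ebbedgbabfg
  15 |  21 | edgbabfg
  16 |  16 | efebbedgbabfg
  17 |   5 | egfgfacdgbaefebbedgbabfg
  18 |   9 | facdgbaefebbedgbabfg
  19 |   1 | fcafegfgfacdgbaefebbedgbabfg
  20 |  17 | febbedgbabfg
  21 |   4 | fegfgfacdgbaefebbedgbabfg
  22 |  27 | fg
  23 |   7 | fgfacdgbaefebbedgbabfg
  24 |  28 | g
  25 |  23 | gbabfg
  26 |  13 | gbaefebbedgbabfg
  27 |   8 | gfacdgbaefebbedgbabfg
  28 |   6 | gfgfacdgbaefebbedgbabfg

SA = [25, 10, 15, 3, 24, 14, 19, 20, 0, 26, 2, 11, 22, 12, 18, 21, 16, 5, 9, 1, 17, 4, 27, 7, 28, 23, 13, 8, 6]
i: (SA[i-1],SA[i]) lcp shared
  1: (25,10) 1 'a'
  2: (10,15) 1 'a'
  3: (15,3) 1 'a'
  4: (3,24) 0 ''
  5: (24,14) 2 'ba'
  6: (14,19) 1 'b'
  7: (19,20) 1 'b'
  8: (20,0) 1 'b'
  9: (0,26) 2 'bf'
  10: (26,2) 0 ''
  11: (2,11) 1 'c'
  12: (11,22) 0 ''
  13: (22,12) 4 'dgba'
  14: (12,18) 0 ''
  15: (18,21) 1 'e'
  16: (21,16) 1 'e'
  17: (16,5) 1 'e'
  18: (5,9) 0 ''
  19: (9,1) 1 'f'
  20: (1,17) 1 'f'
  21: (17,4) 2 'fe'
  22: (4,27) 1 'f'
  23: (27,7) 2 'fg'
  24: (7,28) 0 ''
  25: (28,23) 1 'g'
  26: (23,13) 3 'gba'
  27: (13,8) 1 'g'
  28: (8,6) 2 'gf'

n(n+1)/2 = 29·30/2 = 435
Σ LCP = 0 + 1 + 1 + 1 + 0 + 2 + 1 + 1 + 1 + 2 + 0 + 1 + 0 + 4 + 0 + 1 + 1 + 1 + 0 + 1 + 1 + 2 + 1 + 2 + 0 + 1 + 3 + 1 + 2 = 32
distinct = 435 − 32 = 403

403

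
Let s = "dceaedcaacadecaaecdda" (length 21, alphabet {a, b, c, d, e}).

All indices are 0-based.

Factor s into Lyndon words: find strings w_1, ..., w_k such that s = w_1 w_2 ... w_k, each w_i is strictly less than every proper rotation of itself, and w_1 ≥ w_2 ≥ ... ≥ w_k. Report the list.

emit factor 1: 'd' (i=0, period=1)
emit factor 2: 'ce' (i=1, period=2)
emit factor 3: 'aedc' (i=3, period=4)
emit factor 4: 'aacadecaaecdd' (i=7, period=13)
emit factor 5: 'a' (i=20, period=1)

["d", "ce", "aedc", "aacadecaaecdd", "a"]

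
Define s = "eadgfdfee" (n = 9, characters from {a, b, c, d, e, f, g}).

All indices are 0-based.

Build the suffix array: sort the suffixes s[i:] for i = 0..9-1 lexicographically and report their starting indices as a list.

rank | idx | suffix
   0 |   1 | adgfdfee
   1 |   5 | dfee
   2 |   2 | dgfdfee
   3 |   8 | e
   4 |   0 | eadgfdfee
   5 |   7 | ee
   6 |   4 | fdfee
   7 |   6 | fee
   8 |   3 | gfdfee

[1, 5, 2, 8, 0, 7, 4, 6, 3]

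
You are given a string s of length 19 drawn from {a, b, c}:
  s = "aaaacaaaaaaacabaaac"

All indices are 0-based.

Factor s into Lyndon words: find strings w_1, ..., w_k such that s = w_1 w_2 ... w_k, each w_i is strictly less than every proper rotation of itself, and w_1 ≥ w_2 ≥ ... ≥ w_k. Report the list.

["aaaac", "aaaaaaacabaaac"]

emit factor 1: 'aaaac' (i=0, period=5)
emit factor 2: 'aaaaaaacabaaac' (i=5, period=14)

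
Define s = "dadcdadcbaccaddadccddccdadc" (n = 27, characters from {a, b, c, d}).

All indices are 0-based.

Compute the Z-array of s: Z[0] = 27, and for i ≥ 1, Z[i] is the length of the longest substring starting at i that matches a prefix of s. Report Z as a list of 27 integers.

[27, 0, 1, 0, 4, 0, 1, 0, 0, 0, 0, 0, 0, 1, 4, 0, 1, 0, 0, 1, 1, 0, 0, 4, 0, 1, 0]

Z[0]=27
i=1: fresh scan; Z[1]=0
i=2: fresh scan; Z[2]=1 grow→box=[2,3)
i=3: fresh scan; Z[3]=0
i=4: fresh scan; Z[4]=4 grow→box=[4,8)
i=5: min(r-i=3, Z[1]=0)=0; Z[5]=0
i=6: min(r-i=2, Z[2]=1)=1; Z[6]=1
i=7: min(r-i=1, Z[3]=0)=0; Z[7]=0
i=8: fresh scan; Z[8]=0
i=9: fresh scan; Z[9]=0
i=10: fresh scan; Z[10]=0
i=11: fresh scan; Z[11]=0
i=12: fresh scan; Z[12]=0
i=13: fresh scan; Z[13]=1 grow→box=[13,14)
i=14: fresh scan; Z[14]=4 grow→box=[14,18)
i=15: min(r-i=3, Z[1]=0)=0; Z[15]=0
i=16: min(r-i=2, Z[2]=1)=1; Z[16]=1
i=17: min(r-i=1, Z[3]=0)=0; Z[17]=0
i=18: fresh scan; Z[18]=0
i=19: fresh scan; Z[19]=1 grow→box=[19,20)
i=20: fresh scan; Z[20]=1 grow→box=[20,21)
i=21: fresh scan; Z[21]=0
i=22: fresh scan; Z[22]=0
i=23: fresh scan; Z[23]=4 grow→box=[23,27)
i=24: min(r-i=3, Z[1]=0)=0; Z[24]=0
i=25: min(r-i=2, Z[2]=1)=1; Z[25]=1
i=26: min(r-i=1, Z[3]=0)=0; Z[26]=0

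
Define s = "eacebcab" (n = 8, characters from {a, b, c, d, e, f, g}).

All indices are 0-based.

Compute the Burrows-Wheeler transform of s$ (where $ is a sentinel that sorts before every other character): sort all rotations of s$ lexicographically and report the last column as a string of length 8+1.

bceaeba$c

rank  rotation   last
    0  $eacebcab  b
    1  ab$eacebc  c
    2  acebcab$e  e
    3  b$eacebca  a
    4  bcab$eace  e
    5  cab$eaceb  b
    6  cebcab$ea  a
    7  eacebcab$  $
    8  ebcab$eac  c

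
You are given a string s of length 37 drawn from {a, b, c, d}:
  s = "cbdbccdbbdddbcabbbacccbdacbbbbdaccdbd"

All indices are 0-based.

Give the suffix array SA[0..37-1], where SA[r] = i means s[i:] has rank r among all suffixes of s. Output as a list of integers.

[14, 24, 18, 31, 17, 16, 15, 26, 27, 28, 7, 12, 3, 35, 22, 29, 1, 8, 13, 25, 21, 0, 20, 19, 4, 32, 5, 33, 36, 23, 30, 6, 11, 2, 34, 10, 9]

rank | idx | suffix
   0 |  14 | abbbacccbdacbbbbdaccdbd
   1 |  24 | acbbbbdaccdbd
   2 |  18 | acccbdacbbbbdaccdbd
   3 |  31 | accdbd
   4 |  17 | bacccbdacbbbbdaccdbd
   5 |  16 | bbacccbdacbbbbdaccdbd
   6 |  15 | bbbacccbdacbbbbdaccdbd
   7 |  26 | bbbbdaccdbd
   8 |  27 | bbbdaccdbd
   9 |  28 | bbdaccdbd
  10 |   7 | bbdddbcabbbacccbdacbbbbdaccdbd
  11 |  12 | bcabbbacccbdacbbbbdaccdbd
  12 |   3 | bccdbbdddbcabbbacccbdacbbbbdaccdbd
  13 |  35 | bd
  14 |  22 | bdacbbbbdaccdbd
  15 |  29 | bdaccdbd
  16 |   1 | bdbccdbbdddbcabbbacccbdacbbbbdaccdbd
  17 |   8 | bdddbcabbbacccbdacbbbbdaccdbd
  18 |  13 | cabbbacccbdacbbbbdaccdbd
  19 |  25 | cbbbbdaccdbd
  20 |  21 | cbdacbbbbdaccdbd
  21 |   0 | cbdbccdbbdddbcabbbacccbdacbbbbdaccdbd
  22 |  20 | ccbdacbbbbdaccdbd
  23 |  19 | cccbdacbbbbdaccdbd
  24 |   4 | ccdbbdddbcabbbacccbdacbbbbdaccdbd
  25 |  32 | ccdbd
  26 |   5 | cdbbdddbcabbbacccbdacbbbbdaccdbd
  27 |  33 | cdbd
  28 |  36 | d
  29 |  23 | dacbbbbdaccdbd
  30 |  30 | daccdbd
  31 |   6 | dbbdddbcabbbacccbdacbbbbdaccdbd
  32 |  11 | dbcabbbacccbdacbbbbdaccdbd
  33 |   2 | dbccdbbdddbcabbbacccbdacbbbbdaccdbd
  34 |  34 | dbd
  35 |  10 | ddbcabbbacccbdacbbbbdaccdbd
  36 |   9 | dddbcabbbacccbdacbbbbdaccdbd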